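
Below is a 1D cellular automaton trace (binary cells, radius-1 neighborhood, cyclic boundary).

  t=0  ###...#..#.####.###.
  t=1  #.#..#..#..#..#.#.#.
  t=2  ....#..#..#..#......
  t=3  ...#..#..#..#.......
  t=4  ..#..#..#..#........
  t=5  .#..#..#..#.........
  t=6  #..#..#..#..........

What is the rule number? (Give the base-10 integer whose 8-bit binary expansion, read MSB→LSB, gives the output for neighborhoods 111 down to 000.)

  nb ###: next=.  (t=0,i=1, bit7=0)
  nb ##.: next=#  (t=0,i=2, bit6=1)
  nb #.#: next=.  (t=0,i=10, bit5=0)
  nb #..: next=.  (t=0,i=3, bit4=0)
  nb .##: next=#  (t=0,i=0, bit3=1)
  nb .#.: next=.  (t=0,i=6, bit2=0)
  nb ..#: next=#  (t=0,i=5, bit1=1)
  nb ...: next=.  (t=0,i=4, bit0=0)
  bits 01001010 = 74

74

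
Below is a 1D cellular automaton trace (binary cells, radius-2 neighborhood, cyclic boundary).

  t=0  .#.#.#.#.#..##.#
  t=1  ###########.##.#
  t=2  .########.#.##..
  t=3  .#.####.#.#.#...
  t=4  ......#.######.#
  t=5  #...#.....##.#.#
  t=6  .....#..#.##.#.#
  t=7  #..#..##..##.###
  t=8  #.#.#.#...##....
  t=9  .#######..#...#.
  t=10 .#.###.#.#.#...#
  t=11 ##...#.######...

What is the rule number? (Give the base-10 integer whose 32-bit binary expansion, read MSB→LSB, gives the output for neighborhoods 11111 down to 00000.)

2960402370

  #####|#  b31=1 t=1,i=1
  ####.|.  b30=0 t=1,i=9
  ###.#|#  b29=1 t=1,i=10
  ###..|#  b28=1 t=7,i=0
  ##.##|.  b27=0 t=1,i=11
  ##.#.|.  b26=0 t=0,i=14
  ##..#|.  b25=0 t=7,i=1
  ##...|.  b24=0 t=2,i=14
  #.###|.  b23=0 t=1,i=15
  #.##.|#  b22=1 t=1,i=12
  #.#.#|#  b21=1 t=0,i=1
  #.#..|#  b20=1 t=0,i=9
  #..##|.  b19=0 t=0,i=11
  #..#.|#  b18=1 t=6,i=7
  #...#|.  b17=0 t=2,i=15
  #....|.  b16=0 t=3,i=14
  .####|.  b15=0 t=1,i=0
  .###.|.  b14=0 t=10,i=4
  .##.#|#  b13=1 t=0,i=13
  .##..|.  b12=0 t=2,i=13
  .#.##|.  b11=0 t=2,i=11
  .#.#.|#  b10=1 t=0,i=0
  .#..#|#  b9=1 t=0,i=10
  .#...|#  b8=1 t=3,i=13
  ..###|#  b7=1 t=2,i=1
  ..##.|#  b6=1 t=0,i=12
  ..#.#|.  b5=0 t=3,i=1
  ..#..|.  b4=0 t=5,i=4
  ...##|.  b3=0 t=2,i=0
  ...#.|.  b2=0 t=3,i=0
  ....#|#  b1=1 t=3,i=15
  .....|.  b0=0 t=4,i=2
  bits 10110000011101000010011111000010 = 2960402370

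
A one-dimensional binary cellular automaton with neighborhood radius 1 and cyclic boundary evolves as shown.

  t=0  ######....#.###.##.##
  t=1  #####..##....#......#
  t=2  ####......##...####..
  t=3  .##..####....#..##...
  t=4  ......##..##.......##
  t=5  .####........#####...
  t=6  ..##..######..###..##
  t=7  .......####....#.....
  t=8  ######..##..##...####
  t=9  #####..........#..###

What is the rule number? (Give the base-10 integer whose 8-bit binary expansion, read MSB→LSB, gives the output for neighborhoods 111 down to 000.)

129

  [7] ### => #  t=0,i=0
  [6] ##. => .  t=0,i=5
  [5] #.# => .  t=0,i=11
  [4] #.. => .  t=0,i=6
  [3] .## => .  t=0,i=12
  [2] .#. => .  t=0,i=10
  [1] ..# => .  t=0,i=9
  [0] ... => #  t=0,i=7
  bits 10000001 = 129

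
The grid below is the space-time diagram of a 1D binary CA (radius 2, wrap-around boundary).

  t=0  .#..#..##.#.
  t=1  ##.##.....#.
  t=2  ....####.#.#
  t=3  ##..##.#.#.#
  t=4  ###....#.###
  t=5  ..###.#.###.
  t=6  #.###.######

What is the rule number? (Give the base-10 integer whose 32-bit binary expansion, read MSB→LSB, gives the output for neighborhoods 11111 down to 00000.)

  nb #####: next=.  (t=4,i=0, bit31=0)
  nb ####.: next=.  (t=2,i=6, bit30=0)
  nb ###.#: next=#  (t=2,i=7, bit29=1)
  nb ###..: next=#  (t=3,i=1, bit28=1)
  nb ##.##: next=.  (t=1,i=2, bit27=0)
  nb ##.#.: next=.  (t=0,i=9, bit26=0)
  nb ##..#: next=#  (t=3,i=2, bit25=1)
  nb ##...: next=#  (t=1,i=5, bit24=1)
  nb #.###: next=#  (t=3,i=11, bit23=1)
  nb #.##.: next=.  (t=1,i=0, bit22=0)
  nb #.#.#: next=#  (t=2,i=9, bit21=1)
  nb #.#..: next=#  (t=0,i=10, bit20=1)
  nb #..##: next=.  (t=0,i=6, bit19=0)
  nb #..#.: next=#  (t=0,i=0, bit18=1)
  nb #...#: next=#  (t=5,i=0, bit17=1)
  nb #....: next=#  (t=1,i=6, bit16=1)
  nb .####: next=#  (t=2,i=5, bit15=1)
  nb .###.: next=#  (t=3,i=0, bit14=1)
  nb .##.#: next=.  (t=0,i=8, bit13=0)
  nb .##..: next=#  (t=1,i=4, bit12=1)
  nb .#.##: next=#  (t=1,i=11, bit11=1)
  nb .#.#.: next=.  (t=2,i=10, bit10=0)
  nb .#..#: next=.  (t=0,i=2, bit9=0)
  nb .#...: next=#  (t=2,i=0, bit8=1)
  nb ..###: next=#  (t=2,i=4, bit7=1)
  nb ..##.: next=.  (t=0,i=7, bit6=0)
  nb ..#.#: next=.  (t=1,i=10, bit5=0)
  nb ..#..: next=#  (t=0,i=1, bit4=1)
  nb ...##: next=.  (t=2,i=3, bit3=0)
  nb ...#.: next=#  (t=1,i=9, bit2=1)
  nb ....#: next=.  (t=1,i=8, bit1=0)
  nb .....: next=#  (t=1,i=7, bit0=1)
  bits 00110011101101111101100110010101 = 867686805

867686805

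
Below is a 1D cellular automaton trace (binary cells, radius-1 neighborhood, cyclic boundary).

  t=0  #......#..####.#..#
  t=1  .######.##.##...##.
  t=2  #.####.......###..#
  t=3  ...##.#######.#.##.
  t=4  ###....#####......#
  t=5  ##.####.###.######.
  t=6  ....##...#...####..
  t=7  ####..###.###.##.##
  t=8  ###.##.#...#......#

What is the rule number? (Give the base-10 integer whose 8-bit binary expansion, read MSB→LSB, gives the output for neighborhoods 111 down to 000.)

  ###|#  b7=1 t=0,i=11
  ##.|.  b6=0 t=0,i=0
  #.#|.  b5=0 t=0,i=14
  #..|#  b4=1 t=0,i=1
  .##|.  b3=0 t=0,i=10
  .#.|.  b2=0 t=0,i=7
  ..#|#  b1=1 t=0,i=6
  ...|#  b0=1 t=0,i=2
  bits 10010011 = 147

147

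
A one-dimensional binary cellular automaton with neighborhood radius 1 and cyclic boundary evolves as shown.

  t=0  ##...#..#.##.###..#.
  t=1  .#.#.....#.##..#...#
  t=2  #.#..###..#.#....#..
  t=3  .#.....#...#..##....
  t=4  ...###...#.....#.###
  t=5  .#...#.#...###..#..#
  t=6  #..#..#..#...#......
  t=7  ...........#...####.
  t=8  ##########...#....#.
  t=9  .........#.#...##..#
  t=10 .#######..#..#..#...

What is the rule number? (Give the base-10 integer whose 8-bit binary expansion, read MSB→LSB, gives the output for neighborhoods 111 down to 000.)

97

  ### -> .   bit 7 = 0  t=0,i=14
  ##. -> #   bit 6 = 1  t=0,i=1
  #.# -> #   bit 5 = 1  t=0,i=9
  #.. -> .   bit 4 = 0  t=0,i=2
  .## -> .   bit 3 = 0  t=0,i=0
  .#. -> .   bit 2 = 0  t=0,i=5
  ..# -> .   bit 1 = 0  t=0,i=4
  ... -> #   bit 0 = 1  t=0,i=3
  bits 01100001 = 97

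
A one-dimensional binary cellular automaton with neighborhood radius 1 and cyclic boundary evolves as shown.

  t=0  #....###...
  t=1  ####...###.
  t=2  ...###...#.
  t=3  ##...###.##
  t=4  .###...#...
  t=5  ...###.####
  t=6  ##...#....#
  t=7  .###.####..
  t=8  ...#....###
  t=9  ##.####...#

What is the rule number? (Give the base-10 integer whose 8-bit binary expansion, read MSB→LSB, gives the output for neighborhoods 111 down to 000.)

  ### -> .   bit 7 = 0  t=0,i=6
  ##. -> #   bit 6 = 1  t=0,i=7
  #.# -> .   bit 5 = 0  t=1,i=10
  #.. -> #   bit 4 = 1  t=0,i=1
  .## -> .   bit 3 = 0  t=0,i=5
  .#. -> #   bit 2 = 1  t=0,i=0
  ..# -> .   bit 1 = 0  t=0,i=4
  ... -> #   bit 0 = 1  t=0,i=2
  bits 01010101 = 85

85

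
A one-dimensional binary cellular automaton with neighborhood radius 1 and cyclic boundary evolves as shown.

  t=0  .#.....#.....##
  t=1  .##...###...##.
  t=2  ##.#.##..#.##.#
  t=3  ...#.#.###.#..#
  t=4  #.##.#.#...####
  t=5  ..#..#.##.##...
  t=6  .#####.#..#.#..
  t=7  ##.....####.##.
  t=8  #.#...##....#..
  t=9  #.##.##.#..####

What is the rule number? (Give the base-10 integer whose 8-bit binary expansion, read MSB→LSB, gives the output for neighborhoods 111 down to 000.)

30

  nb ###: next=.  (t=1,i=7, bit7=0)
  nb ##.: next=.  (t=0,i=14, bit6=0)
  nb #.#: next=.  (t=0,i=0, bit5=0)
  nb #..: next=#  (t=0,i=2, bit4=1)
  nb .##: next=#  (t=0,i=13, bit3=1)
  nb .#.: next=#  (t=0,i=1, bit2=1)
  nb ..#: next=#  (t=0,i=6, bit1=1)
  nb ...: next=.  (t=0,i=3, bit0=0)
  bits 00011110 = 30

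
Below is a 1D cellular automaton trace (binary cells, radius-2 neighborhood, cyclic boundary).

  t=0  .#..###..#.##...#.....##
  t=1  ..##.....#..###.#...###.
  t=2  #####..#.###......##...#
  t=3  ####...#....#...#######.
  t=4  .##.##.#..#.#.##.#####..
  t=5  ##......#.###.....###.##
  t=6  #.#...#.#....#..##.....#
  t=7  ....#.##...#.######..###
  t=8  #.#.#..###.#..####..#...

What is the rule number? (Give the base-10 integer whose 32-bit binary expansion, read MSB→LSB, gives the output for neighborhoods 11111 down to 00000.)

3240793722

  #####|#  b31=1 t=2,i=1
  ####.|#  b30=1 t=2,i=3
  ###.#|.  b29=0 t=1,i=14
  ###..|.  b28=0 t=0,i=6
  ##.##|.  b27=0 t=3,i=23
  ##.#.|.  b26=0 t=0,i=0
  ##..#|.  b25=0 t=0,i=7
  ##...|#  b24=1 t=0,i=13
  #.###|.  b23=0 t=2,i=9
  #.##.|.  b22=0 t=0,i=11
  #.#.#|#  b21=1 t=4,i=12
  #.#..|.  b20=0 t=0,i=1
  #..##|#  b19=1 t=0,i=3
  #..#.|.  b18=0 t=0,i=8
  #...#|#  b17=1 t=0,i=14
  #....|.  b16=0 t=0,i=18
  .####|#  b15=1 t=2,i=0
  .###.|.  b14=0 t=0,i=5
  .##.#|.  b13=0 t=0,i=23
  .##..|#  b12=1 t=0,i=12
  .#.##|.  b11=0 t=0,i=10
  .#.#.|#  b10=1 t=4,i=11
  .#..#|#  b9=1 t=0,i=2
  .#...|.  b8=0 t=0,i=17
  ..###|.  b7=0 t=0,i=4
  ..##.|#  b6=1 t=0,i=22
  ..#.#|#  b5=1 t=0,i=9
  ..#..|#  b4=1 t=0,i=16
  ...##|#  b3=1 t=0,i=21
  ...#.|.  b2=0 t=0,i=15
  ....#|#  b1=1 t=0,i=20
  .....|.  b0=0 t=0,i=19
  bits 11000001001010101001011001111010 = 3240793722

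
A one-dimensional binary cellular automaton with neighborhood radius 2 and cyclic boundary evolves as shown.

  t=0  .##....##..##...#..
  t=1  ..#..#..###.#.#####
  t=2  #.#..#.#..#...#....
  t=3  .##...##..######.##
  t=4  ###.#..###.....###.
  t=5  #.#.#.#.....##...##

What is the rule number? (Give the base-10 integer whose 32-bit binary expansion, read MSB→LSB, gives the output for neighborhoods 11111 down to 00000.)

  [31] ##### => .  t=1,i=16
  [30] ####. => .  t=1,i=17
  [29] ###.# => #  t=1,i=10
  [28] ###.. => .  t=1,i=18
  [27] ##.## => #  t=3,i=0
  [26] ##.#. => .  t=1,i=11
  [25] ##..# => #  t=0,i=9
  [24] ##... => .  t=0,i=3
  [23] #.### => #  t=1,i=14
  [22] #.##. => #  t=3,i=1
  [21] #.#.# => .  t=1,i=12
  [20] #.#.. => #  t=2,i=2
  [19] #..## => #  t=0,i=10
  [18] #..#. => .  t=1,i=1
  [17] #...# => #  t=0,i=14
  [16] #.... => .  t=0,i=4
  [15] .#### => .  t=1,i=15
  [14] .###. => .  t=1,i=9
  [13] .##.# => .  t=3,i=18
  [12] .##.. => #  t=0,i=2
  [11] .#.## => .  t=1,i=13
  [10] .#.#. => #  t=2,i=1
  [9] .#..# => .  t=1,i=3
  [8] .#... => #  t=0,i=17
  [7] ..### => .  t=1,i=8
  [6] ..##. => .  t=0,i=1
  [5] ..#.# => .  t=2,i=0
  [4] ..#.. => #  t=0,i=16
  [3] ...## => .  t=0,i=0
  [2] ...#. => #  t=0,i=15
  [1] ....# => #  t=0,i=5
  [0] ..... => #  t=4,i=12
  bits 00101010110110100001010100010111 = 718935319

718935319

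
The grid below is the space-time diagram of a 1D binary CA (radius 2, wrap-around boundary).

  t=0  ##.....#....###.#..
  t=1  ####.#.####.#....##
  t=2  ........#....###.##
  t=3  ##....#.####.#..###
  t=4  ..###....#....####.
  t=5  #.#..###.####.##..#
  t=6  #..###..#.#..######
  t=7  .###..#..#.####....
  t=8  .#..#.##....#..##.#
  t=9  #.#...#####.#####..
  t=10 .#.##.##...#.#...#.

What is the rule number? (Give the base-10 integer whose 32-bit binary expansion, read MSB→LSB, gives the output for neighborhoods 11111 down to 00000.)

  #####|.  b31=0 t=1,i=0
  ####.|.  b30=0 t=1,i=2
  ###.#|.  b29=0 t=0,i=14
  ###..|.  b28=0 t=3,i=1
  ##.##|#  b27=1 t=2,i=16
  ##.#.|.  b26=0 t=0,i=15
  ##..#|#  b25=1 t=5,i=16
  ##...|#  b24=1 t=0,i=2
  #.###|.  b23=0 t=1,i=7
  #.##.|#  b22=1 t=2,i=17
  #.#.#|.  b21=0 t=1,i=5
  #.#..|.  b20=0 t=0,i=16
  #..##|#  b19=1 t=0,i=18
  #..#.|.  b18=0 t=6,i=7
  #...#|#  b17=1 t=4,i=0
  #....|#  b16=1 t=0,i=3
  .####|#  b15=1 t=1,i=8
  .###.|.  b14=0 t=0,i=13
  .##.#|#  b13=1 t=5,i=0
  .##..|#  b12=1 t=0,i=1
  .#.##|.  b11=0 t=1,i=6
  .#.#.|#  b10=1 t=6,i=9
  .#..#|#  b9=1 t=0,i=17
  .#...|#  b8=1 t=0,i=8
  ..###|#  b7=1 t=0,i=12
  ..##.|#  b6=1 t=0,i=0
  ..#.#|.  b5=0 t=3,i=6
  ..#..|#  b4=1 t=0,i=7
  ...##|.  b3=0 t=0,i=11
  ...#.|.  b2=0 t=0,i=6
  ....#|#  b1=1 t=0,i=5
  .....|.  b0=0 t=0,i=4
  bits 00001011010010111011011111010010 = 189511634

189511634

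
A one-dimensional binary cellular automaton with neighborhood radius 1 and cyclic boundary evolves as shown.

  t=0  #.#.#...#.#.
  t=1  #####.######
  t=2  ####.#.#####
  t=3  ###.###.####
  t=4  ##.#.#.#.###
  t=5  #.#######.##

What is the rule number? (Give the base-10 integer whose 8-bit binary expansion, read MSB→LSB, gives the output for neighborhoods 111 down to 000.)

167

  ###|#  b7=1 t=1,i=0
  ##.|.  b6=0 t=1,i=4
  #.#|#  b5=1 t=0,i=1
  #..|.  b4=0 t=0,i=5
  .##|.  b3=0 t=1,i=6
  .#.|#  b2=1 t=0,i=0
  ..#|#  b1=1 t=0,i=7
  ...|#  b0=1 t=0,i=6
  bits 10100111 = 167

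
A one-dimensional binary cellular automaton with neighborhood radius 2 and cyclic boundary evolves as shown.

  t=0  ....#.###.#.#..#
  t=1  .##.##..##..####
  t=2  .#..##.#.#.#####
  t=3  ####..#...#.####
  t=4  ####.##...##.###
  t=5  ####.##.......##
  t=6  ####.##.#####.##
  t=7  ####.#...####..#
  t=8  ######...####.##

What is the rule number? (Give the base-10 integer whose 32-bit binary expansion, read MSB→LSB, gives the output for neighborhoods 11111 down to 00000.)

  nb #####: next=#  (t=2,i=13, bit31=1)
  nb ####.: next=#  (t=1,i=14, bit30=1)
  nb ###.#: next=#  (t=0,i=8, bit29=1)
  nb ###..: next=#  (t=3,i=3, bit28=1)
  nb ##.##: next=.  (t=1,i=0, bit27=0)
  nb ##.#.: next=#  (t=0,i=9, bit26=1)
  nb ##..#: next=.  (t=1,i=6, bit25=0)
  nb ##...: next=.  (t=4,i=7, bit24=0)
  nb #.###: next=.  (t=0,i=6, bit23=0)
  nb #.##.: next=#  (t=1,i=1, bit22=1)
  nb #.#.#: next=.  (t=0,i=10, bit21=0)
  nb #.#..: next=#  (t=0,i=12, bit20=1)
  nb #..##: next=#  (t=1,i=7, bit19=1)
  nb #..#.: next=#  (t=0,i=14, bit18=1)
  nb #...#: next=.  (t=3,i=8, bit17=0)
  nb #....: next=#  (t=0,i=1, bit16=1)
  nb .####: next=#  (t=1,i=13, bit15=1)
  nb .###.: next=.  (t=0,i=7, bit14=0)
  nb .##.#: next=.  (t=1,i=2, bit13=0)
  nb .##..: next=#  (t=1,i=5, bit12=1)
  nb .#.##: next=#  (t=0,i=5, bit11=1)
  nb .#.#.: next=.  (t=0,i=11, bit10=0)
  nb .#..#: next=#  (t=0,i=13, bit9=1)
  nb .#...: next=.  (t=0,i=0, bit8=0)
  nb ..###: next=#  (t=1,i=12, bit7=1)
  nb ..##.: next=.  (t=1,i=8, bit6=0)
  nb ..#.#: next=#  (t=0,i=4, bit5=1)
  nb ..#..: next=#  (t=0,i=15, bit4=1)
  nb ...##: next=.  (t=4,i=9, bit3=0)
  nb ...#.: next=.  (t=0,i=3, bit2=0)
  nb ....#: next=#  (t=0,i=2, bit1=1)
  nb .....: next=#  (t=5,i=9, bit0=1)
  bits 11110100010111011001101010110011 = 4099775155

4099775155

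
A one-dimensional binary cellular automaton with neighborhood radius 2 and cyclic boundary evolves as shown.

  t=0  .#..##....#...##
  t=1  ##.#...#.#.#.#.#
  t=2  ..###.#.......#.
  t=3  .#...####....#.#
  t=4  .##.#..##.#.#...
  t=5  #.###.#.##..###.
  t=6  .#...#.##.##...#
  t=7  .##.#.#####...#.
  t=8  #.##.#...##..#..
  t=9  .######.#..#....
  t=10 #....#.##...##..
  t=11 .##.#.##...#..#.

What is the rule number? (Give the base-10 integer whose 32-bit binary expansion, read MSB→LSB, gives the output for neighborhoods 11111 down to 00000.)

1582901516

  #####|.  b31=0 t=7,i=8
  ####.|#  b30=1 t=3,i=7
  ###.#|.  b29=0 t=1,i=1
  ###..|#  b28=1 t=3,i=8
  ##.##|#  b27=1 t=6,i=9
  ##.#.|#  b26=1 t=0,i=0
  ##..#|#  b25=1 t=5,i=10
  ##...|.  b24=0 t=0,i=6
  #.###|.  b23=0 t=1,i=15
  #.##.|#  b22=1 t=5,i=8
  #.#.#|.  b21=0 t=1,i=9
  #.#..|#  b20=1 t=0,i=1
  #..##|#  b19=1 t=0,i=3
  #..#.|.  b18=0 t=8,i=12
  #...#|.  b17=0 t=0,i=12
  #....|#  b16=1 t=0,i=7
  .####|.  b15=0 t=3,i=6
  .###.|.  b14=0 t=1,i=0
  .##.#|#  b13=1 t=0,i=15
  .##..|.  b12=0 t=0,i=5
  .#.##|#  b11=1 t=1,i=14
  .#.#.|.  b10=0 t=1,i=8
  .#..#|.  b9=0 t=0,i=2
  .#...|#  b8=1 t=0,i=11
  ..###|.  b7=0 t=2,i=2
  ..##.|.  b6=0 t=0,i=4
  ..#.#|.  b5=0 t=1,i=7
  ..#..|.  b4=0 t=0,i=10
  ...##|#  b3=1 t=0,i=13
  ...#.|#  b2=1 t=0,i=9
  ....#|.  b1=0 t=0,i=8
  .....|.  b0=0 t=2,i=9
  bits 01011110010110010010100100001100 = 1582901516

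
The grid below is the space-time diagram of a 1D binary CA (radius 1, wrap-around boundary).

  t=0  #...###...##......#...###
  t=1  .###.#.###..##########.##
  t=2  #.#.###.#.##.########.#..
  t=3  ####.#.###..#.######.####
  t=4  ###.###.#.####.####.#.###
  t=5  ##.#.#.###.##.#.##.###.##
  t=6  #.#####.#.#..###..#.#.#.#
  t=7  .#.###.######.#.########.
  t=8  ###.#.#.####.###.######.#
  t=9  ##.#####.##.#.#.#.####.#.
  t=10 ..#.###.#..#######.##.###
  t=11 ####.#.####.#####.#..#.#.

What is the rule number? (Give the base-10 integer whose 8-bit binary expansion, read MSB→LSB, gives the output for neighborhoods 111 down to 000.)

  nb ###: next=#  (t=0,i=5, bit7=1)
  nb ##.: next=.  (t=0,i=0, bit6=0)
  nb #.#: next=#  (t=1,i=0, bit5=1)
  nb #..: next=#  (t=0,i=1, bit4=1)
  nb .##: next=.  (t=0,i=4, bit3=0)
  nb .#.: next=#  (t=0,i=18, bit2=1)
  nb ..#: next=#  (t=0,i=3, bit1=1)
  nb ...: next=#  (t=0,i=2, bit0=1)
  bits 10110111 = 183

183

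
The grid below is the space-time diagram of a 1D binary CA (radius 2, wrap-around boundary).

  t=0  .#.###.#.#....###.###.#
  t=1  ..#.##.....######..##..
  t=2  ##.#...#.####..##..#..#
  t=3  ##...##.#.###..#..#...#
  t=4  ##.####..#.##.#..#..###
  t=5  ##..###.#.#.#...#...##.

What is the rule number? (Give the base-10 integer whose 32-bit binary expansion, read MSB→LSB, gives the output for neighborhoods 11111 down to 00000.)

  #####|.  b31=0 t=1,i=13
  ####.|#  b30=1 t=1,i=15
  ###.#|#  b29=1 t=0,i=5
  ###..|#  b28=1 t=1,i=16
  ##.##|.  b27=0 t=0,i=17
  ##.#.|.  b26=0 t=0,i=6
  ##..#|.  b25=0 t=1,i=17
  ##...|.  b24=0 t=1,i=6
  #.###|.  b23=0 t=0,i=3
  #.##.|.  b22=0 t=1,i=4
  #.#.#|.  b21=0 t=0,i=1
  #.#..|.  b20=0 t=0,i=9
  #..##|.  b19=0 t=1,i=18
  #..#.|#  b18=1 t=2,i=18
  #...#|#  b17=1 t=2,i=5
  #....|#  b16=1 t=0,i=11
  .####|#  b15=1 t=1,i=12
  .###.|#  b14=1 t=0,i=4
  .##.#|#  b13=1 t=3,i=6
  .##..|.  b12=0 t=1,i=5
  .#.##|#  b11=1 t=0,i=2
  .#.#.|.  b10=0 t=0,i=0
  .#..#|.  b9=0 t=2,i=20
  .#...|.  b8=0 t=0,i=10
  ..###|#  b7=1 t=0,i=14
  ..##.|#  b6=1 t=1,i=19
  ..#.#|.  b5=0 t=1,i=2
  ..#..|.  b4=0 t=2,i=19
  ...##|#  b3=1 t=0,i=13
  ...#.|#  b2=1 t=1,i=1
  ....#|#  b1=1 t=0,i=12
  .....|.  b0=0 t=1,i=8
  bits 01110000000001111110100011001110 = 1879566542

1879566542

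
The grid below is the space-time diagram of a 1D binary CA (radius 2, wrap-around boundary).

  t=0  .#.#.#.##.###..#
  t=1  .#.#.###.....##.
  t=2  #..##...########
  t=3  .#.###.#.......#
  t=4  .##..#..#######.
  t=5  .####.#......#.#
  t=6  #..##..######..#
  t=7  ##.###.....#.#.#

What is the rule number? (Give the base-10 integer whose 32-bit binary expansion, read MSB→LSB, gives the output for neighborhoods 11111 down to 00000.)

1667570511

  [31] ##### => .  t=2,i=10
  [30] ####. => #  t=2,i=15
  [29] ###.# => #  t=3,i=5
  [28] ###.. => .  t=0,i=12
  [27] ##.## => .  t=0,i=9
  [26] ##.#. => .  t=3,i=6
  [25] ##..# => #  t=0,i=13
  [24] ##... => #  t=1,i=8
  [23] #.### => .  t=0,i=10
  [22] #.##. => #  t=0,i=7
  [21] #.#.# => #  t=0,i=1
  [20] #.#.. => .  t=3,i=7
  [19] #..## => .  t=2,i=2
  [18] #..#. => #  t=0,i=14
  [17] #...# => .  t=2,i=6
  [16] #.... => #  t=1,i=9
  [15] .#### => .  t=2,i=9
  [14] .###. => .  t=0,i=11
  [13] .##.# => .  t=0,i=8
  [12] .##.. => #  t=1,i=14
  [11] .#.## => #  t=0,i=6
  [10] .#.#. => .  t=0,i=0
  [9] .#..# => #  t=4,i=6
  [8] .#... => #  t=3,i=8
  [7] ..### => .  t=2,i=8
  [6] ..##. => #  t=1,i=13
  [5] ..#.# => .  t=0,i=15
  [4] ..#.. => .  t=4,i=5
  [3] ...## => #  t=1,i=12
  [2] ...#. => #  t=3,i=14
  [1] ....# => #  t=1,i=11
  [0] ..... => #  t=1,i=10
  bits 01100011011001010001101101001111 = 1667570511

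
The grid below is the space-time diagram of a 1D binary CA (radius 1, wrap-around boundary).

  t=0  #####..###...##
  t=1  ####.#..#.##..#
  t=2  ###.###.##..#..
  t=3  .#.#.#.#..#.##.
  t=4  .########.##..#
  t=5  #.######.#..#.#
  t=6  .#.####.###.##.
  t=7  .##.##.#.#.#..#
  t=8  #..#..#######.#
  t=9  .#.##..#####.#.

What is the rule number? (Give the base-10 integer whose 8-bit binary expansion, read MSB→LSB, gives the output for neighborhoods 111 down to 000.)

181

  ###|#  b7=1 t=0,i=0
  ##.|.  b6=0 t=0,i=4
  #.#|#  b5=1 t=1,i=4
  #..|#  b4=1 t=0,i=5
  .##|.  b3=0 t=0,i=7
  .#.|#  b2=1 t=1,i=5
  ..#|.  b1=0 t=0,i=6
  ...|#  b0=1 t=0,i=11
  bits 10110101 = 181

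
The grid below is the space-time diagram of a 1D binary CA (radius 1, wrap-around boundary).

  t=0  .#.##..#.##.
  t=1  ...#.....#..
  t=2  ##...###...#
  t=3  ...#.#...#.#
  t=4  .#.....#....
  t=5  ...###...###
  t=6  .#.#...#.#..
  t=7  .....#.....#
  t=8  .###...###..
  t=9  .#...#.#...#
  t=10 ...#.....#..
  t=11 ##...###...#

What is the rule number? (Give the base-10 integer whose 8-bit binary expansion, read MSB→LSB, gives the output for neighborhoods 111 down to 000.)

  [7] ### => .  t=2,i=0
  [6] ##. => .  t=0,i=4
  [5] #.# => .  t=0,i=2
  [4] #.. => .  t=0,i=5
  [3] .## => #  t=0,i=3
  [2] .#. => .  t=0,i=1
  [1] ..# => .  t=0,i=0
  [0] ... => #  t=1,i=0
  bits 00001001 = 9

9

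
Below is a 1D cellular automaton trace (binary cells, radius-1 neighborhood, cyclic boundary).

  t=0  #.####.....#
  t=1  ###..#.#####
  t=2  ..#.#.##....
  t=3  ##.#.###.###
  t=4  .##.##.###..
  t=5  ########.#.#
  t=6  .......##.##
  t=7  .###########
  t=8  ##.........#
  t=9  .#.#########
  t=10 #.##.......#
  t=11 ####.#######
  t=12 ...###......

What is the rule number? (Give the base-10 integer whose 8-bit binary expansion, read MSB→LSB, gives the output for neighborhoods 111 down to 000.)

107

  ###|.  b7=0 t=0,i=3
  ##.|#  b6=1 t=0,i=0
  #.#|#  b5=1 t=0,i=1
  #..|.  b4=0 t=0,i=6
  .##|#  b3=1 t=0,i=2
  .#.|.  b2=0 t=1,i=5
  ..#|#  b1=1 t=0,i=10
  ...|#  b0=1 t=0,i=7
  bits 01101011 = 107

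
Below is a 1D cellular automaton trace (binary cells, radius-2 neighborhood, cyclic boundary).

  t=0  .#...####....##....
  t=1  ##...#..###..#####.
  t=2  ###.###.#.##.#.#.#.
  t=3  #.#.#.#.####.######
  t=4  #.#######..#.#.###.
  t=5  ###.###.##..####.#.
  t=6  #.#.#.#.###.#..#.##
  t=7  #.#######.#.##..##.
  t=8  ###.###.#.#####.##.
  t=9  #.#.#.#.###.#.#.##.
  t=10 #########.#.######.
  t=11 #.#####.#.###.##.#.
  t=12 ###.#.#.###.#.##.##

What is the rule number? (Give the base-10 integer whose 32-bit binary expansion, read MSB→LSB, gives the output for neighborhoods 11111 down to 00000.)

  [31] ##### => #  t=1,i=15
  [30] ####. => .  t=0,i=7
  [29] ###.# => #  t=1,i=17
  [28] ###.. => #  t=0,i=8
  [27] ##.## => .  t=1,i=18
  [26] ##.#. => .  t=2,i=7
  [25] ##..# => #  t=1,i=11
  [24] ##... => #  t=0,i=9
  [23] #.### => #  t=2,i=0
  [22] #.##. => #  t=1,i=0
  [21] #.#.# => #  t=2,i=8
  [20] #.#.. => #  t=6,i=12
  [19] #..## => .  t=1,i=7
  [18] #..#. => .  t=4,i=10
  [17] #...# => .  t=0,i=3
  [16] #.... => #  t=0,i=10
  [15] .#### => .  t=0,i=6
  [14] .###. => .  t=1,i=9
  [13] .##.# => #  t=2,i=11
  [12] .##.. => #  t=0,i=14
  [11] .#.## => #  t=2,i=9
  [10] .#.#. => #  t=2,i=14
  [9] .#..# => #  t=1,i=6
  [8] .#... => .  t=0,i=2
  [7] ..### => #  t=0,i=5
  [6] ..##. => #  t=0,i=13
  [5] ..#.# => .  t=4,i=11
  [4] ..#.. => #  t=0,i=1
  [3] ...## => .  t=0,i=4
  [2] ...#. => #  t=0,i=0
  [1] ....# => .  t=0,i=11
  [0] ..... => #  t=0,i=17
  bits 10110011111100010011111011010101 = 3018931925

3018931925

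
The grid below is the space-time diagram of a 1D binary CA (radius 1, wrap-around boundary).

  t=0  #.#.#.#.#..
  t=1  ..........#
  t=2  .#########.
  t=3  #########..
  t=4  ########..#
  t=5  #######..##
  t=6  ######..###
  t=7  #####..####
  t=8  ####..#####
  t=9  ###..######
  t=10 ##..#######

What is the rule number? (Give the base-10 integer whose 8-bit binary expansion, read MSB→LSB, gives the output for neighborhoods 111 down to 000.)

  nb ###: next=#  (t=2,i=2, bit7=1)
  nb ##.: next=.  (t=2,i=9, bit6=0)
  nb #.#: next=.  (t=0,i=1, bit5=0)
  nb #..: next=.  (t=0,i=9, bit4=0)
  nb .##: next=#  (t=2,i=1, bit3=1)
  nb .#.: next=.  (t=0,i=0, bit2=0)
  nb ..#: next=#  (t=0,i=10, bit1=1)
  nb ...: next=#  (t=1,i=1, bit0=1)
  bits 10001011 = 139

139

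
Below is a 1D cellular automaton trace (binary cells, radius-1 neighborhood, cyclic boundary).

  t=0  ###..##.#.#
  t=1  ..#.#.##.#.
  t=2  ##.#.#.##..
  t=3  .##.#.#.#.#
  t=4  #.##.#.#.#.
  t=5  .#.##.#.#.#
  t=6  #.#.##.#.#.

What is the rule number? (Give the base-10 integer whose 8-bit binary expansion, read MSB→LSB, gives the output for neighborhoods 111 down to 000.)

99

  ###|.  b7=0 t=0,i=0
  ##.|#  b6=1 t=0,i=2
  #.#|#  b5=1 t=0,i=7
  #..|.  b4=0 t=0,i=3
  .##|.  b3=0 t=0,i=5
  .#.|.  b2=0 t=0,i=8
  ..#|#  b1=1 t=0,i=4
  ...|#  b0=1 t=1,i=0
  bits 01100011 = 99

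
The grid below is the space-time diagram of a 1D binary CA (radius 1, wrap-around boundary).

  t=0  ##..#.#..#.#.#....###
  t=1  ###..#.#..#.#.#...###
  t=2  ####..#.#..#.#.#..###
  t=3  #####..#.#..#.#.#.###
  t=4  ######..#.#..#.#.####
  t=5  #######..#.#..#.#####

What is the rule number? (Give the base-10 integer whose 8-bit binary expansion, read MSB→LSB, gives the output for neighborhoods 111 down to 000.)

  [7] ### => #  t=0,i=0
  [6] ##. => #  t=0,i=1
  [5] #.# => #  t=0,i=5
  [4] #.. => #  t=0,i=2
  [3] .## => #  t=0,i=18
  [2] .#. => .  t=0,i=4
  [1] ..# => .  t=0,i=3
  [0] ... => .  t=0,i=15
  bits 11111000 = 248

248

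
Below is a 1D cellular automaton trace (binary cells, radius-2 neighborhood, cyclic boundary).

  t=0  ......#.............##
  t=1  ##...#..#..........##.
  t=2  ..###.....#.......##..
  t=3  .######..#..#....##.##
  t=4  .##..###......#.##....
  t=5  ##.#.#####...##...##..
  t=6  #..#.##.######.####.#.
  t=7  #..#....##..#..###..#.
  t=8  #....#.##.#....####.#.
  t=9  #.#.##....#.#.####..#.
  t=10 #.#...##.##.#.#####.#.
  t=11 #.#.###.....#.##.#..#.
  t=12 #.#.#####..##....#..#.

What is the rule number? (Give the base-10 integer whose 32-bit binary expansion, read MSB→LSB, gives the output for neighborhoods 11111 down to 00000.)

  ##### -> .   bit 31 = 0  t=3,i=3
  ####. -> #   bit 30 = 1  t=3,i=5
  ###.# -> .   bit 29 = 0  t=6,i=13
  ###.. -> #   bit 28 = 1  t=2,i=4
  ##.## -> .   bit 27 = 0  t=1,i=21
  ##.#. -> .   bit 26 = 0  t=5,i=2
  ##..# -> #   bit 25 = 1  t=3,i=7
  ##... -> #   bit 24 = 1  t=0,i=0
  #.### -> #   bit 23 = 1  t=3,i=1
  #.##. -> .   bit 22 = 0  t=1,i=0
  #.#.# -> #   bit 21 = 1  t=5,i=3
  #.#.. -> #   bit 20 = 1  t=6,i=0
  #..## -> .   bit 19 = 0  t=4,i=4
  #..#. -> .   bit 18 = 0  t=1,i=7
  #...# -> #   bit 17 = 1  t=1,i=3
  #.... -> #   bit 16 = 1  t=0,i=1
  .#### -> #   bit 15 = 1  t=3,i=2
  .###. -> #   bit 14 = 1  t=2,i=3
  .##.# -> .   bit 13 = 0  t=1,i=20
  .##.. -> .   bit 12 = 0  t=0,i=21
  .#.## -> .   bit 11 = 0  t=4,i=15
  .#.#. -> .   bit 10 = 0  t=6,i=21
  .#..# -> .   bit 9 = 0  t=1,i=6
  .#... -> .   bit 8 = 0  t=0,i=7
  ..### -> #   bit 7 = 1  t=2,i=2
  ..##. -> #   bit 6 = 1  t=0,i=20
  ..#.# -> #   bit 5 = 1  t=4,i=14
  ..#.. -> .   bit 4 = 0  t=0,i=6
  ...## -> #   bit 3 = 1  t=0,i=19
  ...#. -> #   bit 2 = 1  t=0,i=5
  ....# -> .   bit 1 = 0  t=0,i=4
  ..... -> .   bit 0 = 0  t=0,i=2
  bits 01010011101100111100000011101100 = 1404289260

1404289260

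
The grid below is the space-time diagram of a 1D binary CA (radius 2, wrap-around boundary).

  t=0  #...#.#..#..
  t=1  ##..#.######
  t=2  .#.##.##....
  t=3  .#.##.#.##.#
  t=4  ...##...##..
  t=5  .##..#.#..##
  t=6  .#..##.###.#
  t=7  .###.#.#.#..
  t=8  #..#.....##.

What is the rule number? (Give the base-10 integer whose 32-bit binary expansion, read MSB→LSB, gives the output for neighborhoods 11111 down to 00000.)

  ##### -> .   bit 31 = 0  t=1,i=8
  ####. -> .   bit 30 = 0  t=1,i=0
  ###.# -> #   bit 29 = 1  t=6,i=9
  ###.. -> #   bit 28 = 1  t=1,i=1
  ##.## -> .   bit 27 = 0  t=2,i=5
  ##.#. -> .   bit 26 = 0  t=3,i=5
  ##..# -> .   bit 25 = 0  t=1,i=2
  ##... -> #   bit 24 = 1  t=2,i=8
  #.### -> #   bit 23 = 1  t=1,i=6
  #.##. -> #   bit 22 = 1  t=2,i=3
  #.#.# -> .   bit 21 = 0  t=3,i=1
  #.#.. -> #   bit 20 = 1  t=0,i=6
  #..## -> #   bit 19 = 1  t=5,i=9
  #..#. -> #   bit 18 = 1  t=0,i=8
  #...# -> .   bit 17 = 0  t=0,i=2
  #.... -> #   bit 16 = 1  t=2,i=9
  .#### -> #   bit 15 = 1  t=1,i=7
  .###. -> .   bit 14 = 0  t=6,i=8
  .##.# -> #   bit 13 = 1  t=2,i=4
  .##.. -> .   bit 12 = 0  t=2,i=7
  .#.## -> .   bit 11 = 0  t=1,i=5
  .#.#. -> .   bit 10 = 0  t=0,i=5
  .#..# -> #   bit 9 = 1  t=0,i=7
  .#... -> #   bit 8 = 1  t=0,i=1
  ..### -> .   bit 7 = 0  t=7,i=1
  ..##. -> .   bit 6 = 0  t=4,i=3
  ..#.# -> #   bit 5 = 1  t=0,i=4
  ..#.. -> #   bit 4 = 1  t=0,i=0
  ...## -> #   bit 3 = 1  t=4,i=2
  ...#. -> .   bit 2 = 0  t=0,i=3
  ....# -> #   bit 1 = 1  t=2,i=11
  ..... -> .   bit 0 = 0  t=2,i=10
  bits 00110001110111011010001100111010 = 836608826

836608826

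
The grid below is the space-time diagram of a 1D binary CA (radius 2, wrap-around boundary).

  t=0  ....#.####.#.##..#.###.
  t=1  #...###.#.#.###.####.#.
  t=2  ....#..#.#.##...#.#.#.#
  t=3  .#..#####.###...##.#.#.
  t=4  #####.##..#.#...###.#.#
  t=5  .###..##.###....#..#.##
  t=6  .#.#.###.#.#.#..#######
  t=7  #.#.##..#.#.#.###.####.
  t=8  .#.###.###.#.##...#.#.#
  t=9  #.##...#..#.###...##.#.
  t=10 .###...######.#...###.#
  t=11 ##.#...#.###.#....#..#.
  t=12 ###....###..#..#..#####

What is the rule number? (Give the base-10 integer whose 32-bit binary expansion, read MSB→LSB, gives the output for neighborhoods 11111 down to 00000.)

  [31] ##### => #  t=3,i=6
  [30] ####. => #  t=0,i=8
  [29] ###.# => .  t=0,i=9
  [28] ###.. => #  t=0,i=21
  [27] ##.## => .  t=1,i=15
  [26] ##.#. => #  t=0,i=10
  [25] ##..# => .  t=0,i=15
  [24] ##... => .  t=0,i=22
  [23] #.### => #  t=0,i=6
  [22] #.##. => #  t=0,i=13
  [21] #.#.# => .  t=0,i=11
  [20] #.#.. => .  t=1,i=0
  [19] #..## => #  t=3,i=3
  [18] #..#. => #  t=0,i=16
  [17] #...# => .  t=1,i=2
  [16] #.... => #  t=0,i=0
  [15] .#### => .  t=0,i=7
  [14] .###. => .  t=0,i=20
  [13] .##.# => #  t=3,i=17
  [12] .##.. => #  t=0,i=14
  [11] .#.## => #  t=0,i=5
  [10] .#.#. => #  t=1,i=9
  [9] .#..# => #  t=2,i=5
  [8] .#... => .  t=1,i=1
  [7] ..### => #  t=1,i=4
  [6] ..##. => #  t=3,i=16
  [5] ..#.# => #  t=0,i=4
  [4] ..#.. => #  t=2,i=4
  [3] ...## => .  t=1,i=3
  [2] ...#. => .  t=0,i=3
  [1] ....# => .  t=0,i=2
  [0] ..... => .  t=0,i=1
  bits 11010100110011010011111011110000 = 3570220784

3570220784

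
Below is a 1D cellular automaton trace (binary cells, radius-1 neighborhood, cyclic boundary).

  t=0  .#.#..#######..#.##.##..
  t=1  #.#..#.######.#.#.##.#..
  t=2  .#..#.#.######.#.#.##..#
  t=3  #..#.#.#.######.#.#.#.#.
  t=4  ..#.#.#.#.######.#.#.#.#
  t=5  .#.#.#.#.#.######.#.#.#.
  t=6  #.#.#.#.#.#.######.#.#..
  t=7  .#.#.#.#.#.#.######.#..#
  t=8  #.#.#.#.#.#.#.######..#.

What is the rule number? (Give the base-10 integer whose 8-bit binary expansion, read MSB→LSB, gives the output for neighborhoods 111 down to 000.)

  nb ###: next=#  (t=0,i=7, bit7=1)
  nb ##.: next=#  (t=0,i=12, bit6=1)
  nb #.#: next=#  (t=0,i=2, bit5=1)
  nb #..: next=.  (t=0,i=4, bit4=0)
  nb .##: next=.  (t=0,i=6, bit3=0)
  nb .#.: next=.  (t=0,i=1, bit2=0)
  nb ..#: next=#  (t=0,i=0, bit1=1)
  nb ...: next=.  (t=0,i=23, bit0=0)
  bits 11100010 = 226

226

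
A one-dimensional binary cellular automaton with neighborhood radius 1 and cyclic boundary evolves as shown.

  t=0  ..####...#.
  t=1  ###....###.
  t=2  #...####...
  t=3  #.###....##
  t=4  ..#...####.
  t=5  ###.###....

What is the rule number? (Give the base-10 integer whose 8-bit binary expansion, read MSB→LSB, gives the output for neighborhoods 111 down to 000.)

  ###|.  b7=0 t=0,i=3
  ##.|.  b6=0 t=0,i=5
  #.#|.  b5=0 t=1,i=10
  #..|.  b4=0 t=0,i=6
  .##|#  b3=1 t=0,i=2
  .#.|#  b2=1 t=0,i=9
  ..#|#  b1=1 t=0,i=1
  ...|#  b0=1 t=0,i=0
  bits 00001111 = 15

15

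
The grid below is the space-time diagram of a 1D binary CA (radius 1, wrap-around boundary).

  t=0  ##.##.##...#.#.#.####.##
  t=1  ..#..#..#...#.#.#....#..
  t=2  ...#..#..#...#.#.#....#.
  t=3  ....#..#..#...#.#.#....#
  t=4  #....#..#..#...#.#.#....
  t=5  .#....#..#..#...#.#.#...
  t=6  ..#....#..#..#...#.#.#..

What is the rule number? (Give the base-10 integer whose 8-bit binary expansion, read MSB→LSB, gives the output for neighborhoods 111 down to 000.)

  ###|.  b7=0 t=0,i=0
  ##.|.  b6=0 t=0,i=1
  #.#|#  b5=1 t=0,i=2
  #..|#  b4=1 t=0,i=8
  .##|.  b3=0 t=0,i=3
  .#.|.  b2=0 t=0,i=11
  ..#|.  b1=0 t=0,i=10
  ...|.  b0=0 t=0,i=9
  bits 00110000 = 48

48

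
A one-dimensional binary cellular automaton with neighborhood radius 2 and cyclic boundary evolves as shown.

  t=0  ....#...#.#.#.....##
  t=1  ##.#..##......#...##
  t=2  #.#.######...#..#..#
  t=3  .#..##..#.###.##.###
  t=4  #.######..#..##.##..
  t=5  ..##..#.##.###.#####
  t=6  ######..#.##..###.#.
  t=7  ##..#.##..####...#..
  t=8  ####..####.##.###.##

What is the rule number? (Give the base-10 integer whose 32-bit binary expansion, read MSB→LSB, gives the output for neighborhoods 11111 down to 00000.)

  nb #####: next=.  (t=2,i=6, bit31=0)
  nb ####.: next=#  (t=1,i=0, bit30=1)
  nb ###.#: next=.  (t=1,i=1, bit29=0)
  nb ###..: next=.  (t=2,i=9, bit28=0)
  nb ##.##: next=#  (t=3,i=13, bit27=1)
  nb ##.#.: next=#  (t=1,i=2, bit26=1)
  nb ##..#: next=#  (t=3,i=6, bit25=1)
  nb ##...: next=#  (t=0,i=0, bit24=1)
  nb #.###: next=#  (t=2,i=4, bit23=1)
  nb #.##.: next=#  (t=3,i=14, bit22=1)
  nb #.#.#: next=.  (t=0,i=10, bit21=0)
  nb #.#..: next=.  (t=0,i=12, bit20=0)
  nb #..##: next=#  (t=1,i=5, bit19=1)
  nb #..#.: next=#  (t=2,i=15, bit18=1)
  nb #...#: next=#  (t=0,i=6, bit17=1)
  nb #....: next=#  (t=0,i=1, bit16=1)
  nb .####: next=#  (t=1,i=19, bit15=1)
  nb .###.: next=.  (t=3,i=11, bit14=0)
  nb .##.#: next=.  (t=2,i=0, bit13=0)
  nb .##..: next=#  (t=0,i=19, bit12=1)
  nb .#.##: next=.  (t=2,i=3, bit11=0)
  nb .#.#.: next=.  (t=0,i=9, bit10=0)
  nb .#..#: next=#  (t=1,i=4, bit9=1)
  nb .#...: next=.  (t=0,i=5, bit8=0)
  nb ..###: next=.  (t=1,i=18, bit7=0)
  nb ..##.: next=#  (t=0,i=18, bit6=1)
  nb ..#.#: next=.  (t=0,i=8, bit5=0)
  nb ..#..: next=.  (t=0,i=4, bit4=0)
  nb ...##: next=.  (t=0,i=17, bit3=0)
  nb ...#.: next=#  (t=0,i=3, bit2=1)
  nb ....#: next=.  (t=0,i=2, bit1=0)
  nb .....: next=.  (t=0,i=15, bit0=0)
  bits 01001111110011111001001001000100 = 1339003460

1339003460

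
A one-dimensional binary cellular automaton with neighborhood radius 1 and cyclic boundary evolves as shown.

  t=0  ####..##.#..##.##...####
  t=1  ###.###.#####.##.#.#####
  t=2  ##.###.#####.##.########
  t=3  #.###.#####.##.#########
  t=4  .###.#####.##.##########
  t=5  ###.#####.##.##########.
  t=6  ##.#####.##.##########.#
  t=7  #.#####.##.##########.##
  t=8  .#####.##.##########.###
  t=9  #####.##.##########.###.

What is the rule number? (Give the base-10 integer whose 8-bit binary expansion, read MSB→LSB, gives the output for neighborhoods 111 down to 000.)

190

  ### -> #   bit 7 = 1  t=0,i=0
  ##. -> .   bit 6 = 0  t=0,i=3
  #.# -> #   bit 5 = 1  t=0,i=8
  #.. -> #   bit 4 = 1  t=0,i=4
  .## -> #   bit 3 = 1  t=0,i=6
  .#. -> #   bit 2 = 1  t=0,i=9
  ..# -> #   bit 1 = 1  t=0,i=5
  ... -> .   bit 0 = 0  t=0,i=18
  bits 10111110 = 190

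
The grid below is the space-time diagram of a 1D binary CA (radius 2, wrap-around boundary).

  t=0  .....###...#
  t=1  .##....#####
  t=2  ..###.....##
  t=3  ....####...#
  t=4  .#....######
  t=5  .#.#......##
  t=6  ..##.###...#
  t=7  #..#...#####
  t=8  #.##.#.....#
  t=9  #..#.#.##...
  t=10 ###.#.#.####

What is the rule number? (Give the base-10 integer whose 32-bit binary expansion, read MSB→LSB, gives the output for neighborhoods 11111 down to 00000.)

1897348629

  nb #####: next=.  (t=1,i=9, bit31=0)
  nb ####.: next=#  (t=1,i=10, bit30=1)
  nb ###.#: next=#  (t=1,i=11, bit29=1)
  nb ###..: next=#  (t=0,i=7, bit28=1)
  nb ##.##: next=.  (t=1,i=0, bit27=0)
  nb ##.#.: next=.  (t=4,i=0, bit26=0)
  nb ##..#: next=.  (t=2,i=0, bit25=0)
  nb ##...: next=#  (t=0,i=8, bit24=1)
  nb #.###: next=.  (t=6,i=5, bit23=0)
  nb #.##.: next=.  (t=1,i=1, bit22=0)
  nb #.#.#: next=.  (t=5,i=1, bit21=0)
  nb #.#..: next=#  (t=4,i=1, bit20=1)
  nb #..##: next=.  (t=2,i=1, bit19=0)
  nb #..#.: next=#  (t=7,i=2, bit18=1)
  nb #...#: next=#  (t=0,i=9, bit17=1)
  nb #....: next=#  (t=0,i=1, bit16=1)
  nb .####: next=.  (t=1,i=8, bit15=0)
  nb .###.: next=.  (t=0,i=6, bit14=0)
  nb .##.#: next=#  (t=5,i=11, bit13=1)
  nb .##..: next=#  (t=1,i=2, bit12=1)
  nb .#.##: next=#  (t=9,i=6, bit11=1)
  nb .#.#.: next=#  (t=5,i=2, bit10=1)
  nb .#..#: next=#  (t=6,i=0, bit9=1)
  nb .#...: next=.  (t=0,i=0, bit8=0)
  nb ..###: next=.  (t=0,i=5, bit7=0)
  nb ..##.: next=.  (t=2,i=10, bit6=0)
  nb ..#.#: next=.  (t=9,i=3, bit5=0)
  nb ..#..: next=#  (t=0,i=11, bit4=1)
  nb ...##: next=.  (t=0,i=4, bit3=0)
  nb ...#.: next=#  (t=0,i=10, bit2=1)
  nb ....#: next=.  (t=0,i=3, bit1=0)
  nb .....: next=#  (t=0,i=2, bit0=1)
  bits 01110001000101110011111000010101 = 1897348629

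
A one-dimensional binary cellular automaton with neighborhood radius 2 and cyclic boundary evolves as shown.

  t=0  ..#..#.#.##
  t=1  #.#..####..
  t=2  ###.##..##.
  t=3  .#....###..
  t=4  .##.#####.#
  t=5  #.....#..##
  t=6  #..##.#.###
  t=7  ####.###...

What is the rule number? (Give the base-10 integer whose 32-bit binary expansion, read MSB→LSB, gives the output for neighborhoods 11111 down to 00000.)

  [31] ##### => #  t=4,i=6
  [30] ####. => .  t=1,i=7
  [29] ###.# => .  t=2,i=2
  [28] ###.. => #  t=1,i=8
  [27] ##.## => .  t=2,i=3
  [26] ##.#. => #  t=4,i=9
  [25] ##..# => #  t=0,i=0
  [24] ##... => .  t=3,i=9
  [23] #.### => .  t=2,i=0
  [22] #.##. => .  t=0,i=9
  [21] #.#.# => #  t=0,i=7
  [20] #.#.. => #  t=1,i=2
  [19] #..## => #  t=1,i=4
  [18] #..#. => .  t=0,i=1
  [17] #...# => #  t=3,i=10
  [16] #.... => .  t=3,i=3
  [15] .#### => .  t=1,i=6
  [14] .###. => #  t=2,i=1
  [13] .##.# => .  t=2,i=9
  [12] .##.. => .  t=0,i=10
  [11] .#.## => #  t=0,i=8
  [10] .#.#. => #  t=0,i=6
  [9] .#..# => .  t=0,i=3
  [8] .#... => #  t=3,i=2
  [7] ..### => #  t=1,i=5
  [6] ..##. => #  t=2,i=8
  [5] ..#.# => #  t=0,i=5
  [4] ..#.. => #  t=0,i=2
  [3] ...## => #  t=3,i=5
  [2] ...#. => .  t=3,i=0
  [1] ....# => #  t=3,i=4
  [0] ..... => #  t=5,i=3
  bits 10010110001110100100110111111011 = 2520403451

2520403451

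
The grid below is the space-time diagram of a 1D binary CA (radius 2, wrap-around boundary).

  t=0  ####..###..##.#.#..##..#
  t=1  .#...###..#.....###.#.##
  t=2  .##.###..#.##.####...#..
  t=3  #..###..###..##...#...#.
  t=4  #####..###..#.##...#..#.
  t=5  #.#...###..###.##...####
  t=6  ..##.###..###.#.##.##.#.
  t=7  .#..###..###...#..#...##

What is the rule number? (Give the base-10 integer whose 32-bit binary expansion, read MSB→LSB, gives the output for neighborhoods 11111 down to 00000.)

  nb #####: next=#  (t=0,i=1, bit31=1)
  nb ####.: next=.  (t=0,i=2, bit30=0)
  nb ###.#: next=.  (t=1,i=18, bit29=0)
  nb ###..: next=.  (t=0,i=3, bit28=0)
  nb ##.##: next=#  (t=2,i=3, bit27=1)
  nb ##.#.: next=.  (t=0,i=13, bit26=0)
  nb ##..#: next=.  (t=0,i=4, bit25=0)
  nb ##...: next=#  (t=2,i=18, bit24=1)
  nb #.###: next=#  (t=2,i=4, bit23=1)
  nb #.##.: next=.  (t=1,i=22, bit22=0)
  nb #.#.#: next=.  (t=0,i=14, bit21=0)
  nb #.#..: next=#  (t=0,i=16, bit20=1)
  nb #..##: next=#  (t=0,i=5, bit19=1)
  nb #..#.: next=#  (t=1,i=9, bit18=1)
  nb #...#: next=.  (t=1,i=3, bit17=0)
  nb #....: next=#  (t=1,i=12, bit16=1)
  nb .####: next=.  (t=0,i=0, bit15=0)
  nb .###.: next=#  (t=0,i=7, bit14=1)
  nb .##.#: next=.  (t=0,i=12, bit13=0)
  nb .##..: next=#  (t=0,i=20, bit12=1)
  nb .#.##: next=#  (t=1,i=21, bit11=1)
  nb .#.#.: next=.  (t=0,i=15, bit10=0)
  nb .#..#: next=#  (t=0,i=17, bit9=1)
  nb .#...: next=#  (t=1,i=2, bit8=1)
  nb ..###: next=#  (t=0,i=6, bit7=1)
  nb ..##.: next=.  (t=0,i=11, bit6=0)
  nb ..#.#: next=#  (t=2,i=9, bit5=1)
  nb ..#..: next=.  (t=1,i=10, bit4=0)
  nb ...##: next=#  (t=1,i=4, bit3=1)
  nb ...#.: next=.  (t=2,i=20, bit2=0)
  nb ....#: next=#  (t=1,i=14, bit1=1)
  nb .....: next=.  (t=1,i=13, bit0=0)
  bits 10001001100111010101101110101010 = 2308791210

2308791210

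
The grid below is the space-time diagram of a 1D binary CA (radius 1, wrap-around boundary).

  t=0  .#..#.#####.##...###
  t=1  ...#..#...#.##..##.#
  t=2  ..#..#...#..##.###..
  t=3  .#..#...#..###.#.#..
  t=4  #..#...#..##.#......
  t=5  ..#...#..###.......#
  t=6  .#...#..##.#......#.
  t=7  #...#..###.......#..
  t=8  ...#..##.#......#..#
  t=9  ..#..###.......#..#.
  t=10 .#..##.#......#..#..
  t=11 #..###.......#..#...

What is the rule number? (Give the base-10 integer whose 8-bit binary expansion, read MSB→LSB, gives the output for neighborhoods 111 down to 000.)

  nb ###: next=.  (t=0,i=7, bit7=0)
  nb ##.: next=#  (t=0,i=10, bit6=1)
  nb #.#: next=.  (t=0,i=0, bit5=0)
  nb #..: next=.  (t=0,i=2, bit4=0)
  nb .##: next=#  (t=0,i=6, bit3=1)
  nb .#.: next=.  (t=0,i=1, bit2=0)
  nb ..#: next=#  (t=0,i=3, bit1=1)
  nb ...: next=.  (t=0,i=15, bit0=0)
  bits 01001010 = 74

74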